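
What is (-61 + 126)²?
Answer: 4225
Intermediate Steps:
(-61 + 126)² = 65² = 4225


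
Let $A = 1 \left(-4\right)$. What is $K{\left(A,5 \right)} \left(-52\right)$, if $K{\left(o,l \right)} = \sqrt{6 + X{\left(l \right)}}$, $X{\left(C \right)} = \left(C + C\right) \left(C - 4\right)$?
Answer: $-208$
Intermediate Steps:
$A = -4$
$X{\left(C \right)} = 2 C \left(-4 + C\right)$
$K{\left(o,l \right)} = \sqrt{6 + 2 l \left(-4 + l\right)}$
$K{\left(A,5 \right)} \left(-52\right) = \sqrt{2} \sqrt{3 + 5 \left(-4 + 5\right)} \left(-52\right) = \sqrt{2} \sqrt{3 + 5 \cdot 1} \left(-52\right) = \sqrt{2} \sqrt{3 + 5} \left(-52\right) = \sqrt{2} \sqrt{8} \left(-52\right) = \sqrt{2} \cdot 2 \sqrt{2} \left(-52\right) = 4 \left(-52\right) = -208$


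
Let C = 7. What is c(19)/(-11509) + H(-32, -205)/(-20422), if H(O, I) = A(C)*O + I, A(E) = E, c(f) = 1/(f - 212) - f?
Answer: 1027818569/45362102014 ≈ 0.022658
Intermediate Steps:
c(f) = 1/(-212 + f) - f
H(O, I) = I + 7*O (H(O, I) = 7*O + I = I + 7*O)
c(19)/(-11509) + H(-32, -205)/(-20422) = ((1 - 1*19² + 212*19)/(-212 + 19))/(-11509) + (-205 + 7*(-32))/(-20422) = ((1 - 1*361 + 4028)/(-193))*(-1/11509) + (-205 - 224)*(-1/20422) = -(1 - 361 + 4028)/193*(-1/11509) - 429*(-1/20422) = -1/193*3668*(-1/11509) + 429/20422 = -3668/193*(-1/11509) + 429/20422 = 3668/2221237 + 429/20422 = 1027818569/45362102014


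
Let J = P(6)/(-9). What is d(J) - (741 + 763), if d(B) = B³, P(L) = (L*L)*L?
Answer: -15328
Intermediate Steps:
P(L) = L³ (P(L) = L²*L = L³)
J = -24 (J = 6³/(-9) = 216*(-⅑) = -24)
d(J) - (741 + 763) = (-24)³ - (741 + 763) = -13824 - 1*1504 = -13824 - 1504 = -15328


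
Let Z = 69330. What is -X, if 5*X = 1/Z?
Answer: -1/346650 ≈ -2.8848e-6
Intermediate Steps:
X = 1/346650 (X = (1/5)/69330 = (1/5)*(1/69330) = 1/346650 ≈ 2.8848e-6)
-X = -1*1/346650 = -1/346650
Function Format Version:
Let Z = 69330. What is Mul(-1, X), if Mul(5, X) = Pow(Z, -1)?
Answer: Rational(-1, 346650) ≈ -2.8848e-6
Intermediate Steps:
X = Rational(1, 346650) (X = Mul(Rational(1, 5), Pow(69330, -1)) = Mul(Rational(1, 5), Rational(1, 69330)) = Rational(1, 346650) ≈ 2.8848e-6)
Mul(-1, X) = Mul(-1, Rational(1, 346650)) = Rational(-1, 346650)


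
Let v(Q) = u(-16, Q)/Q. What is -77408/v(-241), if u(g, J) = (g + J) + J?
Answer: -9327664/249 ≈ -37461.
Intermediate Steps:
u(g, J) = g + 2*J (u(g, J) = (J + g) + J = g + 2*J)
v(Q) = (-16 + 2*Q)/Q
-77408/v(-241) = -77408/(2 - 16/(-241)) = -77408/(2 - 16*(-1/241)) = -77408/(2 + 16/241) = -77408/498/241 = -77408*241/498 = -9327664/249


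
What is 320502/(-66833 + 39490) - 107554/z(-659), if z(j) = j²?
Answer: -142128778084/11874545383 ≈ -11.969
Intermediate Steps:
320502/(-66833 + 39490) - 107554/z(-659) = 320502/(-66833 + 39490) - 107554/((-659)²) = 320502/(-27343) - 107554/434281 = 320502*(-1/27343) - 107554*1/434281 = -320502/27343 - 107554/434281 = -142128778084/11874545383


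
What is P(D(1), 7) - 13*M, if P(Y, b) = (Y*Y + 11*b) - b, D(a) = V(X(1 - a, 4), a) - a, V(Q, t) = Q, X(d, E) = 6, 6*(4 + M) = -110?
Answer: 1156/3 ≈ 385.33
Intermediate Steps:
M = -67/3 (M = -4 + (⅙)*(-110) = -4 - 55/3 = -67/3 ≈ -22.333)
D(a) = 6 - a
P(Y, b) = Y² + 10*b (P(Y, b) = (Y² + 11*b) - b = Y² + 10*b)
P(D(1), 7) - 13*M = ((6 - 1*1)² + 10*7) - 13*(-67/3) = ((6 - 1)² + 70) + 871/3 = (5² + 70) + 871/3 = (25 + 70) + 871/3 = 95 + 871/3 = 1156/3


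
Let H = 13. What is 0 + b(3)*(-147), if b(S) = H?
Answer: -1911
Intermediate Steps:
b(S) = 13
0 + b(3)*(-147) = 0 + 13*(-147) = 0 - 1911 = -1911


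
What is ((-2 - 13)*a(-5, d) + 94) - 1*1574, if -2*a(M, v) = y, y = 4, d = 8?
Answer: -1450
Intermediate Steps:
a(M, v) = -2 (a(M, v) = -½*4 = -2)
((-2 - 13)*a(-5, d) + 94) - 1*1574 = ((-2 - 13)*(-2) + 94) - 1*1574 = (-15*(-2) + 94) - 1574 = (30 + 94) - 1574 = 124 - 1574 = -1450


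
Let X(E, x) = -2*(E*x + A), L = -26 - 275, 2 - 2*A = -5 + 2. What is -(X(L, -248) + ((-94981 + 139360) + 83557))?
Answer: 21365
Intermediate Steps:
A = 5/2 (A = 1 - (-5 + 2)/2 = 1 - 1/2*(-3) = 1 + 3/2 = 5/2 ≈ 2.5000)
L = -301
X(E, x) = -5 - 2*E*x (X(E, x) = -2*(E*x + 5/2) = -2*(5/2 + E*x) = -5 - 2*E*x)
-(X(L, -248) + ((-94981 + 139360) + 83557)) = -((-5 - 2*(-301)*(-248)) + ((-94981 + 139360) + 83557)) = -((-5 - 149296) + (44379 + 83557)) = -(-149301 + 127936) = -1*(-21365) = 21365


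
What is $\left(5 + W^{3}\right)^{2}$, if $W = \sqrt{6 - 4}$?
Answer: $33 + 20 \sqrt{2} \approx 61.284$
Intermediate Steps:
$W = \sqrt{2} \approx 1.4142$
$\left(5 + W^{3}\right)^{2} = \left(5 + \left(\sqrt{2}\right)^{3}\right)^{2} = \left(5 + 2 \sqrt{2}\right)^{2}$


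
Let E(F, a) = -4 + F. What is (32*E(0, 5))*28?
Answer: -3584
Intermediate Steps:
(32*E(0, 5))*28 = (32*(-4 + 0))*28 = (32*(-4))*28 = -128*28 = -3584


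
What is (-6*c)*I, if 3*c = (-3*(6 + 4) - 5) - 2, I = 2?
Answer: 148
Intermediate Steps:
c = -37/3 (c = ((-3*(6 + 4) - 5) - 2)/3 = ((-3*10 - 5) - 2)/3 = ((-30 - 5) - 2)/3 = (-35 - 2)/3 = (⅓)*(-37) = -37/3 ≈ -12.333)
(-6*c)*I = -6*(-37/3)*2 = 74*2 = 148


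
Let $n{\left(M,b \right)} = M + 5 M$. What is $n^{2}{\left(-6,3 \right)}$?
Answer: $1296$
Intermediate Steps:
$n{\left(M,b \right)} = 6 M$
$n^{2}{\left(-6,3 \right)} = \left(6 \left(-6\right)\right)^{2} = \left(-36\right)^{2} = 1296$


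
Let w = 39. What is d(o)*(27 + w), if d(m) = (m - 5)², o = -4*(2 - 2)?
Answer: 1650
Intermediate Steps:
o = 0 (o = -4*0 = 0)
d(m) = (-5 + m)²
d(o)*(27 + w) = (-5 + 0)²*(27 + 39) = (-5)²*66 = 25*66 = 1650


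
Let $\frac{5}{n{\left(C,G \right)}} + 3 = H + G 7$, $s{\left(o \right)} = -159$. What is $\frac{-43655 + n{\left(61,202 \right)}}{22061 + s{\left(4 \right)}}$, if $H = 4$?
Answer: $- \frac{6177182}{3099133} \approx -1.9932$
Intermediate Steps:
$n{\left(C,G \right)} = \frac{5}{1 + 7 G}$ ($n{\left(C,G \right)} = \frac{5}{-3 + \left(4 + G 7\right)} = \frac{5}{-3 + \left(4 + 7 G\right)} = \frac{5}{1 + 7 G}$)
$\frac{-43655 + n{\left(61,202 \right)}}{22061 + s{\left(4 \right)}} = \frac{-43655 + \frac{5}{1 + 7 \cdot 202}}{22061 - 159} = \frac{-43655 + \frac{5}{1 + 1414}}{21902} = \left(-43655 + \frac{5}{1415}\right) \frac{1}{21902} = \left(-43655 + 5 \cdot \frac{1}{1415}\right) \frac{1}{21902} = \left(-43655 + \frac{1}{283}\right) \frac{1}{21902} = \left(- \frac{12354364}{283}\right) \frac{1}{21902} = - \frac{6177182}{3099133}$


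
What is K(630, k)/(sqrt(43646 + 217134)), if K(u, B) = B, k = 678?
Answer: 339*sqrt(65195)/65195 ≈ 1.3277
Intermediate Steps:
K(630, k)/(sqrt(43646 + 217134)) = 678/(sqrt(43646 + 217134)) = 678/(sqrt(260780)) = 678/((2*sqrt(65195))) = 678*(sqrt(65195)/130390) = 339*sqrt(65195)/65195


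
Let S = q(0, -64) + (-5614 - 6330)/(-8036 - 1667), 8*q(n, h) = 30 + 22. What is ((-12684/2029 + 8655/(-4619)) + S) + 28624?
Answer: 167930153535325/5866841326 ≈ 28624.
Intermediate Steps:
q(n, h) = 13/2 (q(n, h) = (30 + 22)/8 = (1/8)*52 = 13/2)
S = 150027/19406 (S = 13/2 + (-5614 - 6330)/(-8036 - 1667) = 13/2 - 11944/(-9703) = 13/2 - 11944*(-1/9703) = 13/2 + 11944/9703 = 150027/19406 ≈ 7.7310)
((-12684/2029 + 8655/(-4619)) + S) + 28624 = ((-12684/2029 + 8655/(-4619)) + 150027/19406) + 28624 = ((-12684*1/2029 + 8655*(-1/4619)) + 150027/19406) + 28624 = ((-12684/2029 - 8655/4619) + 150027/19406) + 28624 = (-76148391/9371951 + 150027/19406) + 28624 = -2312580099/5866841326 + 28624 = 167930153535325/5866841326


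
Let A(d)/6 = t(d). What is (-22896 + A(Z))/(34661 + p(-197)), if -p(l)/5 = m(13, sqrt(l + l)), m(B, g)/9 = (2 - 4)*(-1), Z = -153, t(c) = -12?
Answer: -22968/34571 ≈ -0.66437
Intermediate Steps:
A(d) = -72 (A(d) = 6*(-12) = -72)
m(B, g) = 18 (m(B, g) = 9*((2 - 4)*(-1)) = 9*(-2*(-1)) = 9*2 = 18)
p(l) = -90 (p(l) = -5*18 = -90)
(-22896 + A(Z))/(34661 + p(-197)) = (-22896 - 72)/(34661 - 90) = -22968/34571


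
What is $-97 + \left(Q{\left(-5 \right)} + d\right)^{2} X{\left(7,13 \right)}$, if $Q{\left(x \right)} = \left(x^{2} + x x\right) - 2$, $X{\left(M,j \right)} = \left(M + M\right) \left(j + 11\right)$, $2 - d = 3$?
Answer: $742127$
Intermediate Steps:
$d = -1$ ($d = 2 - 3 = -1$)
$X{\left(M,j \right)} = 2 M \left(11 + j\right)$
$Q{\left(x \right)} = -2 + 2 x^{2}$ ($Q{\left(x \right)} = \left(x^{2} + x^{2}\right) - 2 = 2 x^{2} - 2 = -2 + 2 x^{2}$)
$-97 + \left(Q{\left(-5 \right)} + d\right)^{2} X{\left(7,13 \right)} = -97 + \left(\left(-2 + 2 \left(-5\right)^{2}\right) - 1\right)^{2} \cdot 2 \cdot 7 \left(11 + 13\right) = -97 + \left(\left(-2 + 2 \cdot 25\right) - 1\right)^{2} \cdot 2 \cdot 7 \cdot 24 = -97 + \left(\left(-2 + 50\right) - 1\right)^{2} \cdot 336 = -97 + \left(48 - 1\right)^{2} \cdot 336 = -97 + 47^{2} \cdot 336 = -97 + 2209 \cdot 336 = -97 + 742224 = 742127$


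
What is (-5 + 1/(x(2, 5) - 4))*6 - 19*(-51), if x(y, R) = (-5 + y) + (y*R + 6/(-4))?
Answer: 943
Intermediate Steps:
x(y, R) = -13/2 + y + R*y (x(y, R) = (-5 + y) + (R*y + 6*(-¼)) = (-5 + y) + (R*y - 3/2) = (-5 + y) + (-3/2 + R*y) = -13/2 + y + R*y)
(-5 + 1/(x(2, 5) - 4))*6 - 19*(-51) = (-5 + 1/((-13/2 + 2 + 5*2) - 4))*6 - 19*(-51) = (-5 + 1/((-13/2 + 2 + 10) - 4))*6 + 969 = (-5 + 1/(11/2 - 4))*6 + 969 = (-5 + 1/(3/2))*6 + 969 = (-5 + ⅔)*6 + 969 = -13/3*6 + 969 = -26 + 969 = 943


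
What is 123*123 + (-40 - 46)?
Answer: 15043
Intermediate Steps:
123*123 + (-40 - 46) = 15129 - 86 = 15043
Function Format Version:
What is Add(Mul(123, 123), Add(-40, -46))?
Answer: 15043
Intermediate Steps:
Add(Mul(123, 123), Add(-40, -46)) = Add(15129, -86) = 15043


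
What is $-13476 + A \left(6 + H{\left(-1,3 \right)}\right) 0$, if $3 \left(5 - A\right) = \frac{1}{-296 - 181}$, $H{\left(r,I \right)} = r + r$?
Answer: $-13476$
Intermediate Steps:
$H{\left(r,I \right)} = 2 r$
$A = \frac{7156}{1431}$ ($A = 5 - \frac{1}{3 \left(-296 - 181\right)} = 5 - \frac{1}{3 \left(-477\right)} = 5 - - \frac{1}{1431} = 5 + \frac{1}{1431} = \frac{7156}{1431} \approx 5.0007$)
$-13476 + A \left(6 + H{\left(-1,3 \right)}\right) 0 = -13476 + \frac{7156 \left(6 + 2 \left(-1\right)\right) 0}{1431} = -13476 + \frac{7156 \left(6 - 2\right) 0}{1431} = -13476 + \frac{7156 \cdot 4 \cdot 0}{1431} = -13476 + \frac{7156}{1431} \cdot 0 = -13476 + 0 = -13476$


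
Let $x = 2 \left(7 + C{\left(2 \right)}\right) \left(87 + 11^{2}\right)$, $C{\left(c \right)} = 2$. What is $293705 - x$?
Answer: $289961$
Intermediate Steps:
$x = 3744$ ($x = 2 \left(7 + 2\right) \left(87 + 11^{2}\right) = 2 \cdot 9 \left(87 + 121\right) = 18 \cdot 208 = 3744$)
$293705 - x = 293705 - 3744 = 289961$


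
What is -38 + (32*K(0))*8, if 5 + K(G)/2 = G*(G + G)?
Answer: -2598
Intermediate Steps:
K(G) = -10 + 4*G**2 (K(G) = -10 + 2*(G*(G + G)) = -10 + 2*(G*(2*G)) = -10 + 2*(2*G**2) = -10 + 4*G**2)
-38 + (32*K(0))*8 = -38 + (32*(-10 + 4*0**2))*8 = -38 + (32*(-10 + 4*0))*8 = -38 + (32*(-10 + 0))*8 = -38 + (32*(-10))*8 = -38 - 320*8 = -38 - 2560 = -2598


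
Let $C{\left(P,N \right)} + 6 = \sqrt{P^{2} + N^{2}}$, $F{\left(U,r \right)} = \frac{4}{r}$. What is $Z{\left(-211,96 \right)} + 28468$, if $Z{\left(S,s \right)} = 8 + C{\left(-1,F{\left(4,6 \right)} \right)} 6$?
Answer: $28440 + 2 \sqrt{13} \approx 28447.0$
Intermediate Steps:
$C{\left(P,N \right)} = -6 + \sqrt{N^{2} + P^{2}}$ ($C{\left(P,N \right)} = -6 + \sqrt{P^{2} + N^{2}} = -6 + \sqrt{N^{2} + P^{2}}$)
$Z{\left(S,s \right)} = -28 + 2 \sqrt{13}$ ($Z{\left(S,s \right)} = 8 + \left(-6 + \sqrt{\left(\frac{4}{6}\right)^{2} + \left(-1\right)^{2}}\right) 6 = 8 + \left(-6 + \sqrt{\left(4 \cdot \frac{1}{6}\right)^{2} + 1}\right) 6 = 8 + \left(-6 + \sqrt{\left(\frac{2}{3}\right)^{2} + 1}\right) 6 = 8 + \left(-6 + \sqrt{\frac{4}{9} + 1}\right) 6 = 8 + \left(-6 + \sqrt{\frac{13}{9}}\right) 6 = 8 + \left(-6 + \frac{\sqrt{13}}{3}\right) 6 = 8 - \left(36 - 2 \sqrt{13}\right) = -28 + 2 \sqrt{13}$)
$Z{\left(-211,96 \right)} + 28468 = \left(-28 + 2 \sqrt{13}\right) + 28468 = 28440 + 2 \sqrt{13}$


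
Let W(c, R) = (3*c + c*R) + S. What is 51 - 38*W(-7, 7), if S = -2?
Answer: 2787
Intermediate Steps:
W(c, R) = -2 + 3*c + R*c (W(c, R) = (3*c + c*R) - 2 = (3*c + R*c) - 2 = -2 + 3*c + R*c)
51 - 38*W(-7, 7) = 51 - 38*(-2 + 3*(-7) + 7*(-7)) = 51 - 38*(-2 - 21 - 49) = 51 - 38*(-72) = 51 + 2736 = 2787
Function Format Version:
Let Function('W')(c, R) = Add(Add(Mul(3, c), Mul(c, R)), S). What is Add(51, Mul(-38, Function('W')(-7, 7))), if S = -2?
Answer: 2787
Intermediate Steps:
Function('W')(c, R) = Add(-2, Mul(3, c), Mul(R, c)) (Function('W')(c, R) = Add(Add(Mul(3, c), Mul(c, R)), -2) = Add(Add(Mul(3, c), Mul(R, c)), -2) = Add(-2, Mul(3, c), Mul(R, c)))
Add(51, Mul(-38, Function('W')(-7, 7))) = Add(51, Mul(-38, Add(-2, Mul(3, -7), Mul(7, -7)))) = Add(51, Mul(-38, Add(-2, -21, -49))) = Add(51, Mul(-38, -72)) = Add(51, 2736) = 2787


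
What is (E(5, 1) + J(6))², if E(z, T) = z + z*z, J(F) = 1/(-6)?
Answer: 32041/36 ≈ 890.03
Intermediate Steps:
J(F) = -⅙
E(z, T) = z + z²
(E(5, 1) + J(6))² = (5*(1 + 5) - ⅙)² = (5*6 - ⅙)² = (30 - ⅙)² = (179/6)² = 32041/36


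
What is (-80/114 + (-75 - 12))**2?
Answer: 24990001/3249 ≈ 7691.6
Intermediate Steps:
(-80/114 + (-75 - 12))**2 = (-80*1/114 - 87)**2 = (-40/57 - 87)**2 = (-4999/57)**2 = 24990001/3249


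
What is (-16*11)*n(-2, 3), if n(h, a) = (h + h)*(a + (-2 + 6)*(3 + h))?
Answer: 4928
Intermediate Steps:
n(h, a) = 2*h*(12 + a + 4*h) (n(h, a) = (2*h)*(a + 4*(3 + h)) = (2*h)*(a + (12 + 4*h)) = (2*h)*(12 + a + 4*h) = 2*h*(12 + a + 4*h))
(-16*11)*n(-2, 3) = (-16*11)*(2*(-2)*(12 + 3 + 4*(-2))) = -352*(-2)*(12 + 3 - 8) = -352*(-2)*7 = -176*(-28) = 4928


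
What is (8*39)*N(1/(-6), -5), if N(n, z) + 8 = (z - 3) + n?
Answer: -5044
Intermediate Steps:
N(n, z) = -11 + n + z (N(n, z) = -8 + ((z - 3) + n) = -8 + ((-3 + z) + n) = -8 + (-3 + n + z) = -11 + n + z)
(8*39)*N(1/(-6), -5) = (8*39)*(-11 + 1/(-6) - 5) = 312*(-11 - ⅙ - 5) = 312*(-97/6) = -5044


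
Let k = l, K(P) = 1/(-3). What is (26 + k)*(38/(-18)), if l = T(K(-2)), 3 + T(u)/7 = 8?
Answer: -1159/9 ≈ -128.78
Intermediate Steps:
K(P) = -⅓
T(u) = 35 (T(u) = -21 + 7*8 = -21 + 56 = 35)
l = 35
k = 35
(26 + k)*(38/(-18)) = (26 + 35)*(38/(-18)) = 61*(38*(-1/18)) = 61*(-19/9) = -1159/9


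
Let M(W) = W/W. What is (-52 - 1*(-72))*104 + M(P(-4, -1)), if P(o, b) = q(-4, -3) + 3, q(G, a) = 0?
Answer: 2081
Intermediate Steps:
P(o, b) = 3 (P(o, b) = 0 + 3 = 3)
M(W) = 1
(-52 - 1*(-72))*104 + M(P(-4, -1)) = (-52 - 1*(-72))*104 + 1 = (-52 + 72)*104 + 1 = 20*104 + 1 = 2080 + 1 = 2081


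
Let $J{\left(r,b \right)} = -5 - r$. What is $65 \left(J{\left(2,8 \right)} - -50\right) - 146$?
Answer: $2649$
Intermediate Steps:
$65 \left(J{\left(2,8 \right)} - -50\right) - 146 = 65 \left(\left(-5 - 2\right) - -50\right) - 146 = 65 \left(\left(-5 - 2\right) + 50\right) - 146 = 65 \left(-7 + 50\right) - 146 = 65 \cdot 43 - 146 = 2795 - 146 = 2649$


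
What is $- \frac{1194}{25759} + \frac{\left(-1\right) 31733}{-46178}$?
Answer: $\frac{762273815}{1189499102} \approx 0.64084$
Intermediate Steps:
$- \frac{1194}{25759} + \frac{\left(-1\right) 31733}{-46178} = \left(-1194\right) \frac{1}{25759} - - \frac{31733}{46178} = - \frac{1194}{25759} + \frac{31733}{46178} = \frac{762273815}{1189499102}$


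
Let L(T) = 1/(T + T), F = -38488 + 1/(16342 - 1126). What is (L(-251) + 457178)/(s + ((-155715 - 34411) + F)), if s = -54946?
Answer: -1746061524840/1082976888709 ≈ -1.6123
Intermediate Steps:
F = -585633407/15216 (F = -38488 + 1/15216 = -585633407/15216 ≈ -38488.)
L(T) = 1/(2*T)
(L(-251) + 457178)/(s + ((-155715 - 34411) + F)) = ((½)/(-251) + 457178)/(-54946 + ((-155715 - 34411) - 585633407/15216)) = ((½)*(-1/251) + 457178)/(-54946 + (-190126 - 585633407/15216)) = (-1/502 + 457178)/(-54946 - 3478590623/15216) = 229503355/(502*(-4314648959/15216)) = (229503355/502)*(-15216/4314648959) = -1746061524840/1082976888709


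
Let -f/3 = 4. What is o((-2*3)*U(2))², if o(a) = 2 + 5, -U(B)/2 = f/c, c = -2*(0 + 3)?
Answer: 49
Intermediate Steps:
f = -12 (f = -3*4 = -12)
c = -6 (c = -2*3 = -6)
U(B) = -4 (U(B) = -(-24)/(-6) = -(-24)*(-1)/6 = -2*2 = -4)
o(a) = 7
o((-2*3)*U(2))² = 7² = 49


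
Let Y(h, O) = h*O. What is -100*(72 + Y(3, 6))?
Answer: -9000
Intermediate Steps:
Y(h, O) = O*h
-100*(72 + Y(3, 6)) = -100*(72 + 6*3) = -100*(72 + 18) = -100*90 = -9000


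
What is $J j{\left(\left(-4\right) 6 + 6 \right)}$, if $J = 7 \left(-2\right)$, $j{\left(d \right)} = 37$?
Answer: $-518$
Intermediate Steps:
$J = -14$
$J j{\left(\left(-4\right) 6 + 6 \right)} = \left(-14\right) 37 = -518$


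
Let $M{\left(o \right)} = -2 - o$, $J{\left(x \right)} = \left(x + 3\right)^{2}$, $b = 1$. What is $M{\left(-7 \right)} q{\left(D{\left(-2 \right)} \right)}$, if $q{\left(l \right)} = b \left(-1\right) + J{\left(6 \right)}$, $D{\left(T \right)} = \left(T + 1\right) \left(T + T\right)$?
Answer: $400$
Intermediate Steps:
$D{\left(T \right)} = 2 T \left(1 + T\right)$ ($D{\left(T \right)} = \left(1 + T\right) 2 T = 2 T \left(1 + T\right)$)
$J{\left(x \right)} = \left(3 + x\right)^{2}$
$q{\left(l \right)} = 80$ ($q{\left(l \right)} = 1 \left(-1\right) + \left(3 + 6\right)^{2} = -1 + 9^{2} = -1 + 81 = 80$)
$M{\left(-7 \right)} q{\left(D{\left(-2 \right)} \right)} = \left(-2 - -7\right) 80 = \left(-2 + 7\right) 80 = 5 \cdot 80 = 400$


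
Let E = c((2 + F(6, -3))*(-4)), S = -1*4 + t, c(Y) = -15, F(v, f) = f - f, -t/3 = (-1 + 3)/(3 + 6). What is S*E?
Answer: 70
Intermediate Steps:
t = -⅔ (t = -3*(-1 + 3)/(3 + 6) = -6/9 = -3*2/9 = -⅔ ≈ -0.66667)
F(v, f) = 0
S = -14/3 (S = -1*4 - ⅔ = -4 - ⅔ = -14/3 ≈ -4.6667)
E = -15
S*E = -14/3*(-15) = 70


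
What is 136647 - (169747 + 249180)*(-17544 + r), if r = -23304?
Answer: 17112466743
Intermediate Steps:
136647 - (169747 + 249180)*(-17544 + r) = 136647 - (169747 + 249180)*(-17544 - 23304) = 136647 - 418927*(-40848) = 136647 - 1*(-17112330096) = 136647 + 17112330096 = 17112466743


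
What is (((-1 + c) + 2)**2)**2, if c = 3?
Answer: 256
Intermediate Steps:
(((-1 + c) + 2)**2)**2 = (((-1 + 3) + 2)**2)**2 = ((2 + 2)**2)**2 = (4**2)**2 = 16**2 = 256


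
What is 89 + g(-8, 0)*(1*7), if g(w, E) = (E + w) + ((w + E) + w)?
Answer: -79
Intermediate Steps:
g(w, E) = 2*E + 3*w (g(w, E) = (E + w) + ((E + w) + w) = (E + w) + (E + 2*w) = 2*E + 3*w)
89 + g(-8, 0)*(1*7) = 89 + (2*0 + 3*(-8))*(1*7) = 89 + (0 - 24)*7 = 89 - 24*7 = 89 - 168 = -79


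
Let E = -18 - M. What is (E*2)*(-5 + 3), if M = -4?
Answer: 56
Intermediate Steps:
E = -14 (E = -18 - 1*(-4) = -18 + 4 = -14)
(E*2)*(-5 + 3) = (-14*2)*(-5 + 3) = -28*(-2) = 56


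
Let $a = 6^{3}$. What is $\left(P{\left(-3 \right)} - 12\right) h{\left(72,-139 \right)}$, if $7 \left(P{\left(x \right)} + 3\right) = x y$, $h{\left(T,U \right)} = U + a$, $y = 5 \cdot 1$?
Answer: $-1320$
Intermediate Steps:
$a = 216$
$y = 5$
$h{\left(T,U \right)} = 216 + U$ ($h{\left(T,U \right)} = U + 216 = 216 + U$)
$P{\left(x \right)} = -3 + \frac{5 x}{7}$ ($P{\left(x \right)} = -3 + \frac{x 5}{7} = -3 + \frac{5 x}{7}$)
$\left(P{\left(-3 \right)} - 12\right) h{\left(72,-139 \right)} = \left(\left(-3 + \frac{5}{7} \left(-3\right)\right) - 12\right) \left(216 - 139\right) = \left(\left(-3 - \frac{15}{7}\right) - 12\right) 77 = \left(- \frac{36}{7} - 12\right) 77 = \left(- \frac{120}{7}\right) 77 = -1320$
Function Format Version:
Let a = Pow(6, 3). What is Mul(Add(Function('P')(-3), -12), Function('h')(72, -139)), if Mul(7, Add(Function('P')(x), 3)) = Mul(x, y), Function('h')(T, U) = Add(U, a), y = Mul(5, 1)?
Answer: -1320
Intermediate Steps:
a = 216
y = 5
Function('h')(T, U) = Add(216, U) (Function('h')(T, U) = Add(U, 216) = Add(216, U))
Function('P')(x) = Add(-3, Mul(Rational(5, 7), x)) (Function('P')(x) = Add(-3, Mul(Rational(1, 7), Mul(x, 5))) = Add(-3, Mul(Rational(1, 7), Mul(5, x))) = Add(-3, Mul(Rational(5, 7), x)))
Mul(Add(Function('P')(-3), -12), Function('h')(72, -139)) = Mul(Add(Add(-3, Mul(Rational(5, 7), -3)), -12), Add(216, -139)) = Mul(Add(Add(-3, Rational(-15, 7)), -12), 77) = Mul(Add(Rational(-36, 7), -12), 77) = Mul(Rational(-120, 7), 77) = -1320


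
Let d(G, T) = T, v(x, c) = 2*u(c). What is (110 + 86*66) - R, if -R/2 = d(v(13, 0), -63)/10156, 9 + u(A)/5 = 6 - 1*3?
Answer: 29381245/5078 ≈ 5786.0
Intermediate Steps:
u(A) = -30 (u(A) = -45 + 5*(6 - 1*3) = -45 + 5*(6 - 3) = -45 + 5*3 = -45 + 15 = -30)
v(x, c) = -60 (v(x, c) = 2*(-30) = -60)
R = 63/5078 (R = -(-126)/10156 = -2*(-63/10156) = 63/5078 ≈ 0.012406)
(110 + 86*66) - R = (110 + 86*66) - 1*63/5078 = (110 + 5676) - 63/5078 = 5786 - 63/5078 = 29381245/5078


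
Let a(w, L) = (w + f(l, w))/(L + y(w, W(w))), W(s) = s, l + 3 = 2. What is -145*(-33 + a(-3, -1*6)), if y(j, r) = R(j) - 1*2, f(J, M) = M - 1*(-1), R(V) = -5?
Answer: 61480/13 ≈ 4729.2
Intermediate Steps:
l = -1 (l = -3 + 2 = -1)
f(J, M) = 1 + M (f(J, M) = M + 1 = 1 + M)
y(j, r) = -7 (y(j, r) = -5 - 1*2 = -5 - 2 = -7)
a(w, L) = (1 + 2*w)/(-7 + L) (a(w, L) = (w + (1 + w))/(L - 7) = (1 + 2*w)/(-7 + L))
-145*(-33 + a(-3, -1*6)) = -145*(-33 + (1 + 2*(-3))/(-7 - 1*6)) = -145*(-33 + (1 - 6)/(-7 - 6)) = -145*(-33 - 5/(-13)) = -145*(-33 - 1/13*(-5)) = -145*(-33 + 5/13) = -145*(-424/13) = 61480/13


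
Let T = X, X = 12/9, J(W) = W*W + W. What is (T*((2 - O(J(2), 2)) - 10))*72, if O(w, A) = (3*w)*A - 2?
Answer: -4032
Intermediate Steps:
J(W) = W + W**2 (J(W) = W**2 + W = W + W**2)
O(w, A) = -2 + 3*A*w (O(w, A) = 3*A*w - 2 = -2 + 3*A*w)
X = 4/3 (X = 12*(1/9) = 4/3 ≈ 1.3333)
T = 4/3 ≈ 1.3333
(T*((2 - O(J(2), 2)) - 10))*72 = (4*((2 - (-2 + 3*2*(2*(1 + 2)))) - 10)/3)*72 = (4*((2 - (-2 + 3*2*(2*3))) - 10)/3)*72 = (4*((2 - (-2 + 3*2*6)) - 10)/3)*72 = (4*((2 - (-2 + 36)) - 10)/3)*72 = (4*((2 - 1*34) - 10)/3)*72 = (4*((2 - 34) - 10)/3)*72 = (4*(-32 - 10)/3)*72 = ((4/3)*(-42))*72 = -56*72 = -4032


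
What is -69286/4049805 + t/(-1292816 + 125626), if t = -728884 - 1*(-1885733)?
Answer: -953176558157/945378379590 ≈ -1.0082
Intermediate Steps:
t = 1156849 (t = -728884 + 1885733 = 1156849)
-69286/4049805 + t/(-1292816 + 125626) = -69286/4049805 + 1156849/(-1292816 + 125626) = -69286*1/4049805 + 1156849/(-1167190) = -69286/4049805 + 1156849*(-1/1167190) = -69286/4049805 - 1156849/1167190 = -953176558157/945378379590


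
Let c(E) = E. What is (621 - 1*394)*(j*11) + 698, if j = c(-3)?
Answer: -6793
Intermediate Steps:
j = -3
(621 - 1*394)*(j*11) + 698 = (621 - 1*394)*(-3*11) + 698 = (621 - 394)*(-33) + 698 = 227*(-33) + 698 = -7491 + 698 = -6793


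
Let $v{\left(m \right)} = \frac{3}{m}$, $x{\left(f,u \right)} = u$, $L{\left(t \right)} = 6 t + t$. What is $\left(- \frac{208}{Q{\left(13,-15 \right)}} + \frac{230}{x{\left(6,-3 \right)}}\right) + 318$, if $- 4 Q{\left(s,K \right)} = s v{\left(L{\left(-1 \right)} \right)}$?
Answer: $92$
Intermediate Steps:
$L{\left(t \right)} = 7 t$
$Q{\left(s,K \right)} = \frac{3 s}{28}$ ($Q{\left(s,K \right)} = - \frac{s \frac{3}{7 \left(-1\right)}}{4} = - \frac{s \frac{3}{-7}}{4} = - \frac{s 3 \left(- \frac{1}{7}\right)}{4} = - \frac{s \left(- \frac{3}{7}\right)}{4} = - \frac{\left(- \frac{3}{7}\right) s}{4} = \frac{3 s}{28}$)
$\left(- \frac{208}{Q{\left(13,-15 \right)}} + \frac{230}{x{\left(6,-3 \right)}}\right) + 318 = \left(- \frac{208}{\frac{3}{28} \cdot 13} + \frac{230}{-3}\right) + 318 = \left(- \frac{208}{\frac{39}{28}} + 230 \left(- \frac{1}{3}\right)\right) + 318 = \left(\left(-208\right) \frac{28}{39} - \frac{230}{3}\right) + 318 = \left(- \frac{448}{3} - \frac{230}{3}\right) + 318 = -226 + 318 = 92$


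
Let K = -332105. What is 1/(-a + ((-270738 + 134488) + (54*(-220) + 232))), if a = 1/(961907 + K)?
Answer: -629802/93146456197 ≈ -6.7614e-6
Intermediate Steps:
a = 1/629802 (a = 1/(961907 - 332105) = 1/629802 ≈ 1.5878e-6)
1/(-a + ((-270738 + 134488) + (54*(-220) + 232))) = 1/(-1*1/629802 + ((-270738 + 134488) + (54*(-220) + 232))) = 1/(-1/629802 + (-136250 + (-11880 + 232))) = 1/(-1/629802 + (-136250 - 11648)) = 1/(-1/629802 - 147898) = 1/(-93146456197/629802) = -629802/93146456197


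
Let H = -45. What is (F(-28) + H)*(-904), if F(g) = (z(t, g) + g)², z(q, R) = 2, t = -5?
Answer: -570424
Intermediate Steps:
F(g) = (2 + g)²
(F(-28) + H)*(-904) = ((2 - 28)² - 45)*(-904) = ((-26)² - 45)*(-904) = (676 - 45)*(-904) = 631*(-904) = -570424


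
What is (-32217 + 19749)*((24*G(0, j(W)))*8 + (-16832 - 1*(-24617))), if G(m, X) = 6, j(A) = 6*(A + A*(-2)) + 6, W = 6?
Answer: -111426516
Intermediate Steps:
j(A) = 6 - 6*A (j(A) = 6*(A - 2*A) + 6 = 6*(-A) + 6 = -6*A + 6 = 6 - 6*A)
(-32217 + 19749)*((24*G(0, j(W)))*8 + (-16832 - 1*(-24617))) = (-32217 + 19749)*((24*6)*8 + (-16832 - 1*(-24617))) = -12468*(144*8 + (-16832 + 24617)) = -12468*(1152 + 7785) = -12468*8937 = -111426516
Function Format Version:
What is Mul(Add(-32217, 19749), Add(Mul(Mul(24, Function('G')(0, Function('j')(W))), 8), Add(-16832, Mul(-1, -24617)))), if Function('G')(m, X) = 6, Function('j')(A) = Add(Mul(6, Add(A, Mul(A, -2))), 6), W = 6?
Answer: -111426516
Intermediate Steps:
Function('j')(A) = Add(6, Mul(-6, A)) (Function('j')(A) = Add(Mul(6, Add(A, Mul(-2, A))), 6) = Add(Mul(6, Mul(-1, A)), 6) = Add(Mul(-6, A), 6) = Add(6, Mul(-6, A)))
Mul(Add(-32217, 19749), Add(Mul(Mul(24, Function('G')(0, Function('j')(W))), 8), Add(-16832, Mul(-1, -24617)))) = Mul(Add(-32217, 19749), Add(Mul(Mul(24, 6), 8), Add(-16832, Mul(-1, -24617)))) = Mul(-12468, Add(Mul(144, 8), Add(-16832, 24617))) = Mul(-12468, Add(1152, 7785)) = Mul(-12468, 8937) = -111426516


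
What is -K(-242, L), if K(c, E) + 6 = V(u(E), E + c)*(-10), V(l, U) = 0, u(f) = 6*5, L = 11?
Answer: 6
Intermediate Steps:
u(f) = 30
K(c, E) = -6 (K(c, E) = -6 + 0*(-10) = -6 + 0 = -6)
-K(-242, L) = -1*(-6) = 6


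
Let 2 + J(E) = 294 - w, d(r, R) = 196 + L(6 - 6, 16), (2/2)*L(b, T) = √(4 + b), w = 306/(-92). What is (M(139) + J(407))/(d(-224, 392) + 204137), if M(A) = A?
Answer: 19979/9399410 ≈ 0.0021256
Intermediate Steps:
w = -153/46 (w = 306*(-1/92) = -153/46 ≈ -3.3261)
L(b, T) = √(4 + b)
d(r, R) = 198 (d(r, R) = 196 + √(4 + (6 - 6)) = 196 + √(4 + 0) = 196 + √4 = 196 + 2 = 198)
J(E) = 13585/46 (J(E) = -2 + (294 - 1*(-153/46)) = -2 + (294 + 153/46) = -2 + 13677/46 = 13585/46)
(M(139) + J(407))/(d(-224, 392) + 204137) = (139 + 13585/46)/(198 + 204137) = (19979/46)/204335 = (19979/46)*(1/204335) = 19979/9399410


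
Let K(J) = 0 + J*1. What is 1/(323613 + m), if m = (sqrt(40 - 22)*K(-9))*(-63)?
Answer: 35957/11635509663 - 21*sqrt(2)/1292834407 ≈ 3.0673e-6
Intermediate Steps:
K(J) = J (K(J) = 0 + J = J)
m = 1701*sqrt(2) (m = (sqrt(40 - 22)*(-9))*(-63) = (sqrt(18)*(-9))*(-63) = ((3*sqrt(2))*(-9))*(-63) = -27*sqrt(2)*(-63) = 1701*sqrt(2) ≈ 2405.6)
1/(323613 + m) = 1/(323613 + 1701*sqrt(2))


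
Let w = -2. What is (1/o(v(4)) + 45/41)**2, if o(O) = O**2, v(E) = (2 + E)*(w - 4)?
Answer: 3406006321/2823434496 ≈ 1.2063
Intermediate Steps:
v(E) = -12 - 6*E (v(E) = (2 + E)*(-2 - 4) = (2 + E)*(-6) = -12 - 6*E)
(1/o(v(4)) + 45/41)**2 = (1/((-12 - 6*4)**2) + 45/41)**2 = (1/((-12 - 24)**2) + 45*(1/41))**2 = (1/((-36)**2) + 45/41)**2 = (1/1296 + 45/41)**2 = (58361/53136)**2 = 3406006321/2823434496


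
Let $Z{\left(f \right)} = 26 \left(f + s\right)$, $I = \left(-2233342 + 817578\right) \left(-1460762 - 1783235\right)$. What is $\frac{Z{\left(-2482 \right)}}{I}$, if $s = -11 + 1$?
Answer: $- \frac{2314}{164026220311} \approx -1.4107 \cdot 10^{-8}$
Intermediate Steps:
$s = -10$
$I = 4592734168708$ ($I = \left(-1415764\right) \left(-3243997\right) = 4592734168708$)
$Z{\left(f \right)} = -260 + 26 f$ ($Z{\left(f \right)} = 26 \left(f - 10\right) = 26 \left(-10 + f\right) = -260 + 26 f$)
$\frac{Z{\left(-2482 \right)}}{I} = \frac{-260 + 26 \left(-2482\right)}{4592734168708} = \left(-260 - 64532\right) \frac{1}{4592734168708} = \left(-64792\right) \frac{1}{4592734168708} = - \frac{2314}{164026220311}$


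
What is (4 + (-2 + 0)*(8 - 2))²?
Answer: 64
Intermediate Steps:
(4 + (-2 + 0)*(8 - 2))² = (4 - 2*6)² = (4 - 12)² = (-8)² = 64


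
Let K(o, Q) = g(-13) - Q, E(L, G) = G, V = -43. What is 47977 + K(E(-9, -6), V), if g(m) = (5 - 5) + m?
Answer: 48007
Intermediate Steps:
g(m) = m (g(m) = 0 + m = m)
K(o, Q) = -13 - Q
47977 + K(E(-9, -6), V) = 47977 + (-13 - 1*(-43)) = 47977 + (-13 + 43) = 47977 + 30 = 48007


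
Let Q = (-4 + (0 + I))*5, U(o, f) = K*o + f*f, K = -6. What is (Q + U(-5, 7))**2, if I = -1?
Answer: 2916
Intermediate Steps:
U(o, f) = f**2 - 6*o (U(o, f) = -6*o + f*f = -6*o + f**2 = f**2 - 6*o)
Q = -25 (Q = (-4 + (0 - 1))*5 = (-4 - 1)*5 = -5*5 = -25)
(Q + U(-5, 7))**2 = (-25 + (7**2 - 6*(-5)))**2 = (-25 + (49 + 30))**2 = (-25 + 79)**2 = 54**2 = 2916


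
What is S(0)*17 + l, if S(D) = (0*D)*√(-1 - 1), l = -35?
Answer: -35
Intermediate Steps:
S(D) = 0 (S(D) = 0*√(-2) = 0*(I*√2) = 0)
S(0)*17 + l = 0*17 - 35 = 0 - 35 = -35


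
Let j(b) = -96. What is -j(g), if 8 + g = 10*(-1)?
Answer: 96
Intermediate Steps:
g = -18 (g = -8 + 10*(-1) = -8 - 10 = -18)
-j(g) = -1*(-96) = 96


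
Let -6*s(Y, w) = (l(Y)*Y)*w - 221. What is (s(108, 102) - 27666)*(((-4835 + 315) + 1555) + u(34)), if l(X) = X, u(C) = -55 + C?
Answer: 2023765979/3 ≈ 6.7459e+8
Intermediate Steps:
s(Y, w) = 221/6 - w*Y²/6 (s(Y, w) = -((Y*Y)*w - 221)/6 = -(Y²*w - 221)/6 = -(w*Y² - 221)/6 = -(-221 + w*Y²)/6 = 221/6 - w*Y²/6)
(s(108, 102) - 27666)*(((-4835 + 315) + 1555) + u(34)) = ((221/6 - ⅙*102*108²) - 27666)*(((-4835 + 315) + 1555) + (-55 + 34)) = ((221/6 - ⅙*102*11664) - 27666)*((-4520 + 1555) - 21) = ((221/6 - 198288) - 27666)*(-2965 - 21) = (-1189507/6 - 27666)*(-2986) = -1355503/6*(-2986) = 2023765979/3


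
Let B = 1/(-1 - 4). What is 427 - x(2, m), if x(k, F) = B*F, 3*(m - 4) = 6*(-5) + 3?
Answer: 426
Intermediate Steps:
B = -1/5 (B = 1/(-5) = -1/5 ≈ -0.20000)
m = -5 (m = 4 + (6*(-5) + 3)/3 = 4 + (-30 + 3)/3 = 4 + (1/3)*(-27) = 4 - 9 = -5)
x(k, F) = -F/5
427 - x(2, m) = 427 - (-1)*(-5)/5 = 427 - 1*1 = 427 - 1 = 426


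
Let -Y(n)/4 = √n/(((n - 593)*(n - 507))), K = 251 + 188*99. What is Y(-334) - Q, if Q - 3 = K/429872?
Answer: -1308479/429872 - 4*I*√334/779607 ≈ -3.0439 - 9.3769e-5*I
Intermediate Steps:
K = 18863 (K = 251 + 18612 = 18863)
Q = 1308479/429872 (Q = 3 + 18863/429872 = 1308479/429872 ≈ 3.0439)
Y(n) = -4*√n/((-593 + n)*(-507 + n)) (Y(n) = -4*√n/((n - 593)*(n - 507)) = -4*√n/((-593 + n)*(-507 + n)))
Y(-334) - Q = -4*√(-334)/(300651 + (-334)² - 1100*(-334)) - 1*1308479/429872 = -4*I*√334/(300651 + 111556 + 367400) - 1308479/429872 = -4*I*√334/779607 - 1308479/429872 = -1308479/429872 - 4*I*√334/779607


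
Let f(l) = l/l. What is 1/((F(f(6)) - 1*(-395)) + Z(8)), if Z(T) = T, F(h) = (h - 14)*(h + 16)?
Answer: 1/182 ≈ 0.0054945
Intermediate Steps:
f(l) = 1
F(h) = (-14 + h)*(16 + h)
1/((F(f(6)) - 1*(-395)) + Z(8)) = 1/(((-224 + 1² + 2*1) - 1*(-395)) + 8) = 1/(((-224 + 1 + 2) + 395) + 8) = 1/((-221 + 395) + 8) = 1/(174 + 8) = 1/182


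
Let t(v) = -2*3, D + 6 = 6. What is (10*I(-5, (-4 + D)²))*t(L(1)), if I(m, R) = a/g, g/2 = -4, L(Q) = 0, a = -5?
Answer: -75/2 ≈ -37.500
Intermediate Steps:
D = 0 (D = -6 + 6 = 0)
g = -8 (g = 2*(-4) = -8)
t(v) = -6
I(m, R) = 5/8 (I(m, R) = -5/(-8) = -5*(-⅛) = 5/8)
(10*I(-5, (-4 + D)²))*t(L(1)) = (10*(5/8))*(-6) = (25/4)*(-6) = -75/2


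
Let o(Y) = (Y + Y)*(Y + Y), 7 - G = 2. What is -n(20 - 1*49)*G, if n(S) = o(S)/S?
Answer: 580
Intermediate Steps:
G = 5 (G = 7 - 1*2 = 7 - 2 = 5)
o(Y) = 4*Y² (o(Y) = (2*Y)*(2*Y) = 4*Y²)
n(S) = 4*S (n(S) = (4*S²)/S = 4*S)
-n(20 - 1*49)*G = -4*(20 - 1*49)*5 = -4*(20 - 49)*5 = -4*(-29)*5 = -(-116)*5 = -1*(-580) = 580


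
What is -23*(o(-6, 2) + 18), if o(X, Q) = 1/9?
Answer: -3749/9 ≈ -416.56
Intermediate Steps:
o(X, Q) = ⅑
-23*(o(-6, 2) + 18) = -23*(⅑ + 18) = -23*163/9 = -3749/9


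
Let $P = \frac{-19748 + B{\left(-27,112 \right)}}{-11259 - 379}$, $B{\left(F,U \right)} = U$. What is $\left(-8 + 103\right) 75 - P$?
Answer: $\frac{41450557}{5819} \approx 7123.3$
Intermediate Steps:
$P = \frac{9818}{5819}$ ($P = \frac{-19748 + 112}{-11259 - 379} = - \frac{19636}{-11638} = \left(-19636\right) \left(- \frac{1}{11638}\right) = \frac{9818}{5819} \approx 1.6872$)
$\left(-8 + 103\right) 75 - P = \left(-8 + 103\right) 75 - \frac{9818}{5819} = 95 \cdot 75 - \frac{9818}{5819} = 7125 - \frac{9818}{5819} = \frac{41450557}{5819}$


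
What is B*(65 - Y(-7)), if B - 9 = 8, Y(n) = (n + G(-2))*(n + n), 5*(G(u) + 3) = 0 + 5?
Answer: -1037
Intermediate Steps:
G(u) = -2 (G(u) = -3 + (0 + 5)/5 = -3 + (⅕)*5 = -3 + 1 = -2)
Y(n) = 2*n*(-2 + n) (Y(n) = (n - 2)*(n + n) = (-2 + n)*(2*n) = 2*n*(-2 + n))
B = 17 (B = 9 + 8 = 17)
B*(65 - Y(-7)) = 17*(65 - 2*(-7)*(-2 - 7)) = 17*(65 - 2*(-7)*(-9)) = 17*(65 - 1*126) = 17*(65 - 126) = 17*(-61) = -1037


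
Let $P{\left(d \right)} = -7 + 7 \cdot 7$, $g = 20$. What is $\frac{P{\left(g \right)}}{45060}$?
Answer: $\frac{7}{7510} \approx 0.00093209$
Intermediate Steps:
$P{\left(d \right)} = 42$ ($P{\left(d \right)} = -7 + 49 = 42$)
$\frac{P{\left(g \right)}}{45060} = \frac{42}{45060} = 42 \cdot \frac{1}{45060} = \frac{7}{7510}$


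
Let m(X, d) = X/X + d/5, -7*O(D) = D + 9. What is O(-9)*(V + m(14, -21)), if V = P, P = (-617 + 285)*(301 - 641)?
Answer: 0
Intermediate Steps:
O(D) = -9/7 - D/7 (O(D) = -(D + 9)/7 = -(9 + D)/7 = -9/7 - D/7)
m(X, d) = 1 + d/5 (m(X, d) = 1 + d*(⅕) = 1 + d/5)
P = 112880 (P = -332*(-340) = 112880)
V = 112880
O(-9)*(V + m(14, -21)) = (-9/7 - ⅐*(-9))*(112880 + (1 + (⅕)*(-21))) = (-9/7 + 9/7)*(112880 + (1 - 21/5)) = 0*(112880 - 16/5) = 0*(564384/5) = 0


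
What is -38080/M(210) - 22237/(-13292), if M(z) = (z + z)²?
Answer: 6100799/4186980 ≈ 1.4571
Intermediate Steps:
M(z) = 4*z² (M(z) = (2*z)² = 4*z²)
-38080/M(210) - 22237/(-13292) = -38080/(4*210²) - 22237/(-13292) = -38080/(4*44100) - 22237*(-1/13292) = -38080/176400 + 22237/13292 = -38080*1/176400 + 22237/13292 = -68/315 + 22237/13292 = 6100799/4186980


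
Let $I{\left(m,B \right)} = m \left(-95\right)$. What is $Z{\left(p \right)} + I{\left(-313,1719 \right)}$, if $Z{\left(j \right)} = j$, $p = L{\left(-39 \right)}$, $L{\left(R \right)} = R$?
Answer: $29696$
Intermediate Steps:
$p = -39$
$I{\left(m,B \right)} = - 95 m$
$Z{\left(p \right)} + I{\left(-313,1719 \right)} = -39 - -29735 = -39 + 29735 = 29696$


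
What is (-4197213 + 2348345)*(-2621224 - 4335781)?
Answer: 12862583920340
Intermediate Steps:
(-4197213 + 2348345)*(-2621224 - 4335781) = -1848868*(-6957005) = 12862583920340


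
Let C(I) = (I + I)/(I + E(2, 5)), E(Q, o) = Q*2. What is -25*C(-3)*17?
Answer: 2550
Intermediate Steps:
E(Q, o) = 2*Q
C(I) = 2*I/(4 + I) (C(I) = (I + I)/(I + 2*2) = (2*I)/(I + 4) = (2*I)/(4 + I) = 2*I/(4 + I))
-25*C(-3)*17 = -50*(-3)/(4 - 3)*17 = -50*(-3)/1*17 = -50*(-3)*17 = -25*(-6)*17 = 150*17 = 2550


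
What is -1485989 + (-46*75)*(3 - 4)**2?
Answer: -1489439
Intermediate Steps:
-1485989 + (-46*75)*(3 - 4)**2 = -1485989 - 3450*(-1)**2 = -1485989 - 3450*1 = -1485989 - 3450 = -1489439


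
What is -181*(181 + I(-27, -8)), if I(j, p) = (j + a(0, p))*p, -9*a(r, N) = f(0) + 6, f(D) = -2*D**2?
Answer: -218467/3 ≈ -72822.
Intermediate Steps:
a(r, N) = -2/3 (a(r, N) = -(-2*0**2 + 6)/9 = -(-2*0 + 6)/9 = -(0 + 6)/9 = -1/9*6 = -2/3)
I(j, p) = p*(-2/3 + j) (I(j, p) = (j - 2/3)*p = (-2/3 + j)*p = p*(-2/3 + j))
-181*(181 + I(-27, -8)) = -181*(181 + (1/3)*(-8)*(-2 + 3*(-27))) = -181*(181 + (1/3)*(-8)*(-2 - 81)) = -181*(181 + (1/3)*(-8)*(-83)) = -181*(181 + 664/3) = -181*1207/3 = -218467/3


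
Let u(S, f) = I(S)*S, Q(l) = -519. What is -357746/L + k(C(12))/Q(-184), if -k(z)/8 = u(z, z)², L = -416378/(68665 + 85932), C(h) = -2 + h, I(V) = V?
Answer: 14368681064939/108050091 ≈ 1.3298e+5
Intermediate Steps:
u(S, f) = S² (u(S, f) = S*S = S²)
L = -416378/154597 ≈ -2.6933
k(z) = -8*z⁴
-357746/L + k(C(12))/Q(-184) = -357746/(-416378/154597) - 8*(-2 + 12)⁴/(-519) = -357746*(-154597/416378) - 8*10⁴*(-1/519) = 27653229181/208189 - 8*10000*(-1/519) = 27653229181/208189 - 80000*(-1/519) = 27653229181/208189 + 80000/519 = 14368681064939/108050091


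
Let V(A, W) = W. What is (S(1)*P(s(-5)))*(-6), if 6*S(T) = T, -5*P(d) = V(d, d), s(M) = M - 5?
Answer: -2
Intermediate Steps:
s(M) = -5 + M
P(d) = -d/5
S(T) = T/6
(S(1)*P(s(-5)))*(-6) = (((1/6)*1)*(-(-5 - 5)/5))*(-6) = ((-1/5*(-10))/6)*(-6) = ((1/6)*2)*(-6) = (1/3)*(-6) = -2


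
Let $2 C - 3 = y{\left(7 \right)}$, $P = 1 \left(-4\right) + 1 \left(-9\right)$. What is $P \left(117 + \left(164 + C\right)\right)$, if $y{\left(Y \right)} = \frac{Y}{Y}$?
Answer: $-3679$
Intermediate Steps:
$P = -13$ ($P = -4 - 9 = -13$)
$y{\left(Y \right)} = 1$
$C = 2$ ($C = \frac{3}{2} + \frac{1}{2} \cdot 1 = \frac{3}{2} + \frac{1}{2} = 2$)
$P \left(117 + \left(164 + C\right)\right) = - 13 \left(117 + \left(164 + 2\right)\right) = - 13 \left(117 + 166\right) = \left(-13\right) 283 = -3679$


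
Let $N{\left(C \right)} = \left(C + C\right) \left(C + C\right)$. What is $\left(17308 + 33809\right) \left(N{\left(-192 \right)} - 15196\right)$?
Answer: $6760734420$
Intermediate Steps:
$N{\left(C \right)} = 4 C^{2}$ ($N{\left(C \right)} = 2 C 2 C = 4 C^{2}$)
$\left(17308 + 33809\right) \left(N{\left(-192 \right)} - 15196\right) = \left(17308 + 33809\right) \left(4 \left(-192\right)^{2} - 15196\right) = 51117 \left(4 \cdot 36864 - 15196\right) = 51117 \left(147456 - 15196\right) = 51117 \cdot 132260 = 6760734420$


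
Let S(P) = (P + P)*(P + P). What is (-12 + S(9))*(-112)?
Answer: -34944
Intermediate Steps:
S(P) = 4*P² (S(P) = (2*P)*(2*P) = 4*P²)
(-12 + S(9))*(-112) = (-12 + 4*9²)*(-112) = (-12 + 4*81)*(-112) = (-12 + 324)*(-112) = 312*(-112) = -34944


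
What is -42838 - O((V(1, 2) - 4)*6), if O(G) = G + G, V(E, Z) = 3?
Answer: -42826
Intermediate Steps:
O(G) = 2*G
-42838 - O((V(1, 2) - 4)*6) = -42838 - 2*(3 - 4)*6 = -42838 - 2*(-1*6) = -42838 - 2*(-6) = -42838 - 1*(-12) = -42838 + 12 = -42826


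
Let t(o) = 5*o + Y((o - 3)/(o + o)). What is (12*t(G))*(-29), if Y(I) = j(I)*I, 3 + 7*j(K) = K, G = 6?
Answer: -291363/28 ≈ -10406.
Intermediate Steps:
j(K) = -3/7 + K/7
Y(I) = I*(-3/7 + I/7) (Y(I) = (-3/7 + I/7)*I = I*(-3/7 + I/7))
t(o) = 5*o + (-3 + o)*(-3 + (-3 + o)/(2*o))/(14*o) (t(o) = 5*o + ((o - 3)/(o + o))*(-3 + (o - 3)/(o + o))/7 = 5*o + ((-3 + o)/((2*o)))*(-3 + (-3 + o)/((2*o)))/7 = 5*o + ((-3 + o)*(1/(2*o)))*(-3 + (-3 + o)*(1/(2*o)))/7 = 5*o + ((-3 + o)/(2*o))*(-3 + (-3 + o)/(2*o))/7 = 5*o + (-3 + o)*(-3 + (-3 + o)/(2*o))/(14*o))
(12*t(G))*(-29) = (12*((1/28)*(140*6**3 - (-3 + 6)*(3 + 5*6))/6**2))*(-29) = (12*((1/28)*(1/36)*(140*216 - 1*3*(3 + 30))))*(-29) = (12*((1/28)*(1/36)*(30240 - 1*3*33)))*(-29) = (12*((1/28)*(1/36)*(30240 - 99)))*(-29) = (12*((1/28)*(1/36)*30141))*(-29) = (12*(3349/112))*(-29) = (10047/28)*(-29) = -291363/28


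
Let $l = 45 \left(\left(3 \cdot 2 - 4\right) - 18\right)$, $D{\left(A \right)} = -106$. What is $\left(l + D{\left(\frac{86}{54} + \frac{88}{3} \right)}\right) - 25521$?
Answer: $-26347$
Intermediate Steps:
$l = -720$ ($l = 45 \left(\left(6 - 4\right) - 18\right) = 45 \left(2 - 18\right) = 45 \left(-16\right) = -720$)
$\left(l + D{\left(\frac{86}{54} + \frac{88}{3} \right)}\right) - 25521 = \left(-720 - 106\right) - 25521 = -826 - 25521 = -26347$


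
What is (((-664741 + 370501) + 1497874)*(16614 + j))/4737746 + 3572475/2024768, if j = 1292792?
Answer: 1595571792623677811/4796418246464 ≈ 3.3266e+5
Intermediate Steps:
(((-664741 + 370501) + 1497874)*(16614 + j))/4737746 + 3572475/2024768 = (((-664741 + 370501) + 1497874)*(16614 + 1292792))/4737746 + 3572475/2024768 = ((-294240 + 1497874)*1309406)*(1/4737746) + 3572475*(1/2024768) = (1203634*1309406)*(1/4737746) + 3572475/2024768 = 1576045581404*(1/4737746) + 3572475/2024768 = 788022790702/2368873 + 3572475/2024768 = 1595571792623677811/4796418246464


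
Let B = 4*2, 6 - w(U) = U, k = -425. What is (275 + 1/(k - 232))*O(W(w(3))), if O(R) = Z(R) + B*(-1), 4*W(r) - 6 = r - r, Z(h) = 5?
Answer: -180674/219 ≈ -825.00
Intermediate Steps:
w(U) = 6 - U
W(r) = 3/2 (W(r) = 3/2 + (r - r)/4 = 3/2 + (¼)*0 = 3/2 + 0 = 3/2)
B = 8
O(R) = -3 (O(R) = 5 + 8*(-1) = 5 - 8 = -3)
(275 + 1/(k - 232))*O(W(w(3))) = (275 + 1/(-425 - 232))*(-3) = (275 + 1/(-657))*(-3) = (275 - 1/657)*(-3) = (180674/657)*(-3) = -180674/219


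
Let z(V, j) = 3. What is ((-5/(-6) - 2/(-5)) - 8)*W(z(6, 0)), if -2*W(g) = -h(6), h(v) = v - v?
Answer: 0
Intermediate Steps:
h(v) = 0
W(g) = 0 (W(g) = -(-1)*0/2 = -½*0 = 0)
((-5/(-6) - 2/(-5)) - 8)*W(z(6, 0)) = ((-5/(-6) - 2/(-5)) - 8)*0 = ((-5*(-⅙) - 2*(-⅕)) - 8)*0 = ((⅚ + ⅖) - 8)*0 = (37/30 - 8)*0 = -203/30*0 = 0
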